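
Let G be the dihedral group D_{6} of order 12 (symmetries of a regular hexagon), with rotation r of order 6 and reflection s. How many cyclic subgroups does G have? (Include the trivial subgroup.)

10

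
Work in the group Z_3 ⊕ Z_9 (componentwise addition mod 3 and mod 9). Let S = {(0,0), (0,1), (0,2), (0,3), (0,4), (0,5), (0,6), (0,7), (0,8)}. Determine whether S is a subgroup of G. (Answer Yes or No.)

Yes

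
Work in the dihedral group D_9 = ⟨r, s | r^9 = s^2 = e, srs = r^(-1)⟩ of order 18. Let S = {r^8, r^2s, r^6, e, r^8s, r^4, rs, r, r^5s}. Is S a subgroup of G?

r^4 ∈ S but its inverse r^5 ∉ S, so S is not a subgroup.

No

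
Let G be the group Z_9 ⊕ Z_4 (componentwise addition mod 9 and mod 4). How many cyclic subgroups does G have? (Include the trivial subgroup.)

Each element a generates a cyclic subgroup ⟨a⟩; distinct elements may generate the same one (a cyclic group of order d has φ(d) generators).
Cyclic subgroups by order — order 1: 1; order 2: 1; order 3: 1; order 4: 1; order 6: 1; order 9: 1; order 12: 1; order 18: 1; order 36: 1.
Total: 9.

9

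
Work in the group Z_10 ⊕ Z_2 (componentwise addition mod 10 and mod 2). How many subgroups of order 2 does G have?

3

|G| = 20 and 2 | 20, so subgroups of order 2 are possible by Lagrange.
The subgroups of order 2 are: {(0,0), (0,1)}; {(0,0), (5,0)}; {(0,0), (5,1)}.
So G has 3 subgroups of order 2.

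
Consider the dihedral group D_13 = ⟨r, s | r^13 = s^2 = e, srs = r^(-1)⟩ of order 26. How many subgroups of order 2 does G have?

|G| = 26 and 2 | 26, so subgroups of order 2 are possible by Lagrange.
The subgroups of order 2 are: {e, r^10s}; {e, r^11s}; {e, r^12s}; {e, r^2s}; … (13 in all).
So G has 13 subgroups of order 2.

13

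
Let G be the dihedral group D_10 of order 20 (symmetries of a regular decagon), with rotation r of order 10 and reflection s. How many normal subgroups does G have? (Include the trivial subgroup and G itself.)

7

G has 22 subgroups. Checking conjugation-invariance by order — order 1: 1/1 normal; order 2: 1/11 normal; order 4: 0/5 normal; order 5: 1/1 normal; order 10: 3/3 normal; order 20: 1/1 normal.
Total normal subgroups: 7.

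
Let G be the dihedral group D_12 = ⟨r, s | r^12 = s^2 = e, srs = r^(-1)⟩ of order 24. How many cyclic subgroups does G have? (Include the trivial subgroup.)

18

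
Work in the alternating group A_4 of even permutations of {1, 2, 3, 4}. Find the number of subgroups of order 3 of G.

4

|G| = 12 and 3 | 12, so subgroups of order 3 are possible by Lagrange.
The subgroups of order 3 are: {e, (1 2 3), (1 3 2)}; {e, (1 2 4), (1 4 2)}; {e, (1 3 4), (1 4 3)}; {e, (2 3 4), (2 4 3)}.
So G has 4 subgroups of order 3.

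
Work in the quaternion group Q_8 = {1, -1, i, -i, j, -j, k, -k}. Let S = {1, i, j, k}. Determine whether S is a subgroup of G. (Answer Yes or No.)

No

j ∈ S but its inverse -j ∉ S, so S is not a subgroup.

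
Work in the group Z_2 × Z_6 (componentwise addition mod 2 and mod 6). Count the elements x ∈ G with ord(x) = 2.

An element (a,b) has order lcm(ord(a), ord(b)); count pairs with lcm equal to 2.
Enumerating gives 3 such elements.

3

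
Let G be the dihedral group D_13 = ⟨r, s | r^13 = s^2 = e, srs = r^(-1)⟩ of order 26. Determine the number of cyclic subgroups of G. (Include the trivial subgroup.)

15

A cyclic subgroup of order d is generated by each of its φ(d) elements of order d, so the cyclic subgroups of order d number (#elements of order d)/φ(d).
Cyclic subgroups by order — order 1: 1; order 2: 13; order 13: 1.
Total: 15.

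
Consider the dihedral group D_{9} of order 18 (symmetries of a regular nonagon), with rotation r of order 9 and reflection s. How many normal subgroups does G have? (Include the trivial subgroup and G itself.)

4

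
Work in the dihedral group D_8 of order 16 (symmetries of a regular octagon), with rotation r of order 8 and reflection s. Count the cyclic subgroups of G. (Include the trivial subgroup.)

12

A cyclic subgroup of order d is generated by each of its φ(d) elements of order d, so the cyclic subgroups of order d number (#elements of order d)/φ(d).
Cyclic subgroups by order — order 1: 1; order 2: 9; order 4: 1; order 8: 1.
Total: 12.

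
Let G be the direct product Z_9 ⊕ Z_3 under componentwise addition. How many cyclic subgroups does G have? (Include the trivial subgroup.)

A cyclic subgroup of order d is generated by each of its φ(d) elements of order d, so the cyclic subgroups of order d number (#elements of order d)/φ(d).
Cyclic subgroups by order — order 1: 1; order 3: 4; order 9: 3.
Total: 8.

8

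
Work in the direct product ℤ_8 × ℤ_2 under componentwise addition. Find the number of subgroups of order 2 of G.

|G| = 16 and 2 | 16, so subgroups of order 2 are possible by Lagrange.
The subgroups of order 2 are: {(0,0), (0,1)}; {(0,0), (4,0)}; {(0,0), (4,1)}.
So G has 3 subgroups of order 2.

3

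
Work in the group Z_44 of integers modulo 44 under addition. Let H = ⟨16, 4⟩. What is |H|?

|⟨16⟩| = 11 and |⟨4⟩| = 11, so |H| is a multiple of lcm(11, 11) = 11 and divides |G| = 44.
Closing under the operation: H = {0, 4, 8, 12, 16, 20, 24, 28, 32, 36, 40}, so |H| = 11.

11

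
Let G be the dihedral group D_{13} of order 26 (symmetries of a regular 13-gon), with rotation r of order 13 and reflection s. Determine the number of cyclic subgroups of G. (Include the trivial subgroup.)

Group the elements of G by the cyclic subgroup they generate; each cyclic subgroup of order d accounts for φ(d) elements.
Cyclic subgroups by order — order 1: 1; order 2: 13; order 13: 1.
Total: 15.

15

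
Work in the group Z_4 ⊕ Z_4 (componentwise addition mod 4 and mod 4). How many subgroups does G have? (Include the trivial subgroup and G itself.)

15

|G| = 16, so by Lagrange every subgroup order divides 16. Divisors: 1, 2, 4, 8, 16.
Subgroups by order — order 1: 1; order 2: 3; order 4: 7; order 8: 3; order 16: 1.
Total: 1 + 3 + 7 + 3 + 1 = 15.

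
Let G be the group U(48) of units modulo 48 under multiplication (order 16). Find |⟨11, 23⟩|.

8

|⟨11⟩| = 4 and |⟨23⟩| = 2, so |H| is a multiple of lcm(4, 2) = 4 and divides |G| = 16.
Closing under the operation: H = {1, 11, 13, 23, 25, 35, 37, 47}, so |H| = 8.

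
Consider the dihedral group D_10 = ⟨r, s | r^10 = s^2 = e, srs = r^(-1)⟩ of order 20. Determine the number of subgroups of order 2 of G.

|G| = 20 and 2 | 20, so subgroups of order 2 are possible by Lagrange.
The subgroups of order 2 are: {e, r^2s}; {e, r^3s}; {e, r^4s}; {e, r^5}; … (11 in all).
So G has 11 subgroups of order 2.

11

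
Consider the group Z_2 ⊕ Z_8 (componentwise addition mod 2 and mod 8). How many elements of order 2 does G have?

An element (a,b) has order lcm(ord(a), ord(b)); count pairs with lcm equal to 2.
Enumerating gives 3 such elements.

3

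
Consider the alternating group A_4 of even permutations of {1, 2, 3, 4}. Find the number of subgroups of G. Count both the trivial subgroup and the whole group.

10

|G| = 12, so by Lagrange every subgroup order divides 12. Divisors: 1, 2, 3, 4, 6, 12.
Subgroups by order — order 1: 1; order 2: 3; order 3: 4; order 4: 1; order 6: 0; order 12: 1.
Total: 1 + 3 + 4 + 1 + 0 + 1 = 10.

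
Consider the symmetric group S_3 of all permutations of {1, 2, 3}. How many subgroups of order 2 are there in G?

|G| = 6 and 2 | 6, so subgroups of order 2 are possible by Lagrange.
The subgroups of order 2 are: {e, (1 2)}; {e, (1 3)}; {e, (2 3)}.
So G has 3 subgroups of order 2.

3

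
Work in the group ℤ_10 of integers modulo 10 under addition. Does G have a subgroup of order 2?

Yes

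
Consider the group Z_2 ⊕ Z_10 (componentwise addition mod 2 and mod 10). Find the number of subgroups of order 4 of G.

1

|G| = 20 and 4 | 20, so subgroups of order 4 are possible by Lagrange.
The subgroups of order 4 are: {(0,0), (0,5), (1,0), (1,5)}.
So G has 1 subgroup of order 4.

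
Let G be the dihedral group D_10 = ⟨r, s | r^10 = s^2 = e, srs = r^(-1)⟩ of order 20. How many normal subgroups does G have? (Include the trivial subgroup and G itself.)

7

G has 22 subgroups. Checking conjugation-invariance by order — order 1: 1/1 normal; order 2: 1/11 normal; order 4: 0/5 normal; order 5: 1/1 normal; order 10: 3/3 normal; order 20: 1/1 normal.
Total normal subgroups: 7.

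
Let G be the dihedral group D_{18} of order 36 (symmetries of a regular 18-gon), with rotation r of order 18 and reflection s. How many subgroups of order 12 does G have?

3

|G| = 36 and 12 | 36, so subgroups of order 12 are possible by Lagrange.
The subgroups of order 12 are: {e, r^3, r^6, r^9, r^12, r^15, rs, r^4s, r^7s, r^10s, r^13s, r^16s}; {e, r^3, r^6, r^9, r^12, r^15, r^2s, r^5s, r^8s, r^11s, r^14s, r^17s}; {e, r^3, r^6, r^9, r^12, r^15, s, r^3s, r^6s, r^9s, r^12s, r^15s}.
So G has 3 subgroups of order 12.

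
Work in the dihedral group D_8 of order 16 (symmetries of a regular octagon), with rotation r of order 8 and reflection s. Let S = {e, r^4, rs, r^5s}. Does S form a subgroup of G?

Yes

|S| = 4 divides |G| = 16, consistent with Lagrange.
S contains the identity, every element's inverse is in S, and S is closed under ·: it is a subgroup.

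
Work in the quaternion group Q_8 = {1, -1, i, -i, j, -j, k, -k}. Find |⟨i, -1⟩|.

4

|⟨i⟩| = 4 and |⟨-1⟩| = 2, so |H| is a multiple of lcm(4, 2) = 4 and divides |G| = 8.
Closing under the operation: H = {1, -1, i, -i}, so |H| = 4.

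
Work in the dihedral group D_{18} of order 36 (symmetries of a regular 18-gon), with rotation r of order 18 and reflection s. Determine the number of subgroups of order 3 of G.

1

|G| = 36 and 3 | 36, so subgroups of order 3 are possible by Lagrange.
The subgroups of order 3 are: {e, r^6, r^12}.
So G has 1 subgroup of order 3.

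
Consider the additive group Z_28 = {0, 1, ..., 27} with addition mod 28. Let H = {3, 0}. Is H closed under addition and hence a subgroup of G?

3 ∈ H but its inverse 25 ∉ H, so H is not a subgroup.

No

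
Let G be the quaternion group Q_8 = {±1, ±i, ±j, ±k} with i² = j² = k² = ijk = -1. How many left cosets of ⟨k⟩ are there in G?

2

|⟨k⟩| = 4 and |G| = 8.
By Lagrange, [G : H] = |G|/|H| = 8/4 = 2.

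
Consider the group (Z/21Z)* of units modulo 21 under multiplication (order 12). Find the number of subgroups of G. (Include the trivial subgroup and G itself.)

10

|G| = 12, so by Lagrange every subgroup order divides 12. Divisors: 1, 2, 3, 4, 6, 12.
Subgroups by order — order 1: 1; order 2: 3; order 3: 1; order 4: 1; order 6: 3; order 12: 1.
Total: 1 + 3 + 1 + 1 + 3 + 1 = 10.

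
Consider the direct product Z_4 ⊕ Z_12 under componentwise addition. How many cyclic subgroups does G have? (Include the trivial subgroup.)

20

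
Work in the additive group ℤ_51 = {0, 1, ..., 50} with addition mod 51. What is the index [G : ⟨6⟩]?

3

|⟨6⟩| = 17 and |G| = 51.
By Lagrange, [G : H] = |G|/|H| = 51/17 = 3.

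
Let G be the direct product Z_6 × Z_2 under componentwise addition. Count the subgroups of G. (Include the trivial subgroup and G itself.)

10

|G| = 12, so by Lagrange every subgroup order divides 12. Divisors: 1, 2, 3, 4, 6, 12.
Subgroups by order — order 1: 1; order 2: 3; order 3: 1; order 4: 1; order 6: 3; order 12: 1.
Total: 1 + 3 + 1 + 1 + 3 + 1 = 10.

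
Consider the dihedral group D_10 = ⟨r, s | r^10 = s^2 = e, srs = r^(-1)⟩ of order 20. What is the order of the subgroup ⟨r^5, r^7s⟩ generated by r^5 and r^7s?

4

|⟨r^5⟩| = 2 and |⟨r^7s⟩| = 2, so |H| is a multiple of lcm(2, 2) = 2 and divides |G| = 20.
Closing under the operation: H = {e, r^5, r^2s, r^7s}, so |H| = 4.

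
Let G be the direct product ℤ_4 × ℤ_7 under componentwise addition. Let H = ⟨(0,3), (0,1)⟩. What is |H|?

7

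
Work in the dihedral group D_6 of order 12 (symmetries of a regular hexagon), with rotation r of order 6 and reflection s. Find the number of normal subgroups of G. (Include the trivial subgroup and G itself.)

7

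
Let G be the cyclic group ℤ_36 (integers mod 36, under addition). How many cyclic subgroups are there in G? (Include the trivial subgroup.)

9

Group the elements of G by the cyclic subgroup they generate; each cyclic subgroup of order d accounts for φ(d) elements.
Cyclic subgroups by order — order 1: 1; order 2: 1; order 3: 1; order 4: 1; order 6: 1; order 9: 1; order 12: 1; order 18: 1; order 36: 1.
Total: 9.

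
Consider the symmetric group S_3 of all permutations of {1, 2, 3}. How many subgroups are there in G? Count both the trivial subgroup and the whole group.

6

|G| = 6, so by Lagrange every subgroup order divides 6. Divisors: 1, 2, 3, 6.
Subgroups by order — order 1: 1; order 2: 3; order 3: 1; order 6: 1.
Total: 1 + 3 + 1 + 1 = 6.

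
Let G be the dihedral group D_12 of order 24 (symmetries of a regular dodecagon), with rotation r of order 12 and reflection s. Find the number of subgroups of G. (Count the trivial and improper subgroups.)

|G| = 24, so by Lagrange every subgroup order divides 24. Divisors: 1, 2, 3, 4, 6, 8, 12, 24.
Subgroups by order — order 1: 1; order 2: 13; order 3: 1; order 4: 7; order 6: 5; order 8: 3; order 12: 3; order 24: 1.
Total: 1 + 13 + 1 + 7 + 5 + 3 + 3 + 1 = 34.

34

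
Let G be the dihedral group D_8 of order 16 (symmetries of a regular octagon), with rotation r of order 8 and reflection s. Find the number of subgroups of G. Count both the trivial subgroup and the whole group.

19

|G| = 16, so by Lagrange every subgroup order divides 16. Divisors: 1, 2, 4, 8, 16.
Subgroups by order — order 1: 1; order 2: 9; order 4: 5; order 8: 3; order 16: 1.
Total: 1 + 9 + 5 + 3 + 1 = 19.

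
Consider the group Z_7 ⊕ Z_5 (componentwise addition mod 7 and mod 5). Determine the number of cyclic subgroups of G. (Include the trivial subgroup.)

A cyclic subgroup of order d is generated by each of its φ(d) elements of order d, so the cyclic subgroups of order d number (#elements of order d)/φ(d).
Cyclic subgroups by order — order 1: 1; order 5: 1; order 7: 1; order 35: 1.
Total: 4.

4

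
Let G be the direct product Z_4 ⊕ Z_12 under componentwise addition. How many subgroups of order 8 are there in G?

3

|G| = 48 and 8 | 48, so subgroups of order 8 are possible by Lagrange.
The subgroups of order 8 are: {(0,0), (0,3), (0,6), (0,9), (2,0), (2,3), (2,6), (2,9)}; {(0,0), (0,6), (1,0), (1,6), (2,0), (2,6), (3,0), (3,6)}; {(0,0), (0,6), (1,3), (1,9), (2,0), (2,6), (3,3), (3,9)}.
So G has 3 subgroups of order 8.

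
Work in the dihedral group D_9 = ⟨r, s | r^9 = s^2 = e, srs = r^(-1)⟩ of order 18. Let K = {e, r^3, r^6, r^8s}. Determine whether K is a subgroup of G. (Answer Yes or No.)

|K| = 4 does not divide |G| = 18, so by Lagrange K is not a subgroup.

No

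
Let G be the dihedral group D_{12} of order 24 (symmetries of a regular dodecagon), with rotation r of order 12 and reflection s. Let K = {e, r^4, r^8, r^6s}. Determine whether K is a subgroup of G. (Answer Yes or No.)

Closure fails: r^4 · r^6s = r^10s ∉ K. So K is not a subgroup.

No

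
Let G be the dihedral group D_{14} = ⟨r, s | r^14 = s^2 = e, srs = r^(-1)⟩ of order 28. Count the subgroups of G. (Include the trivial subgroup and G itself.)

28

|G| = 28, so by Lagrange every subgroup order divides 28. Divisors: 1, 2, 4, 7, 14, 28.
Subgroups by order — order 1: 1; order 2: 15; order 4: 7; order 7: 1; order 14: 3; order 28: 1.
Total: 1 + 15 + 7 + 1 + 3 + 1 = 28.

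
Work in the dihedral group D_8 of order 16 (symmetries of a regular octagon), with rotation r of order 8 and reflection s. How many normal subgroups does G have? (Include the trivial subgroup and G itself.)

G has 19 subgroups. Checking conjugation-invariance by order — order 1: 1/1 normal; order 2: 1/9 normal; order 4: 1/5 normal; order 8: 3/3 normal; order 16: 1/1 normal.
Total normal subgroups: 7.

7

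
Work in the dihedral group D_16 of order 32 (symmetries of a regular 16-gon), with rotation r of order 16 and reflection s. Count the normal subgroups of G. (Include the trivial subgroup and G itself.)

8

G has 36 subgroups. Checking conjugation-invariance by order — order 1: 1/1 normal; order 2: 1/17 normal; order 4: 1/9 normal; order 8: 1/5 normal; order 16: 3/3 normal; order 32: 1/1 normal.
Total normal subgroups: 8.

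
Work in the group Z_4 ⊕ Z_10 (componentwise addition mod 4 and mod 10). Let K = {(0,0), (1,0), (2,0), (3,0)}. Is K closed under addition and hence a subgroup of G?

|K| = 4 divides |G| = 40, consistent with Lagrange.
K contains the identity, every element's inverse is in K, and K is closed under +: it is a subgroup.
In fact K = ⟨(1,0)⟩.

Yes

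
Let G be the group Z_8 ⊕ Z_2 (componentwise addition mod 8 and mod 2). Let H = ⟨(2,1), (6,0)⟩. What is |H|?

8

|⟨(2,1)⟩| = 4 and |⟨(6,0)⟩| = 4, so |H| is a multiple of lcm(4, 4) = 4 and divides |G| = 16.
Closing under the operation: H = {(0,0), (0,1), (2,0), (2,1), (4,0), (4,1), (6,0), (6,1)}, so |H| = 8.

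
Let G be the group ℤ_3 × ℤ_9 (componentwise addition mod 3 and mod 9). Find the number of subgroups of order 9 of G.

4

|G| = 27 and 9 | 27, so subgroups of order 9 are possible by Lagrange.
The subgroups of order 9 are: {(0,0), (0,1), (0,2), (0,3), (0,4), (0,5), (0,6), (0,7), (0,8)}; {(0,0), (0,3), (0,6), (1,0), (1,3), (1,6), (2,0), (2,3), (2,6)}; {(0,0), (0,3), (0,6), (1,1), (1,4), (1,7), (2,2), (2,5), (2,8)}; {(0,0), (0,3), (0,6), (1,2), (1,5), (1,8), (2,1), (2,4), (2,7)}.
So G has 4 subgroups of order 9.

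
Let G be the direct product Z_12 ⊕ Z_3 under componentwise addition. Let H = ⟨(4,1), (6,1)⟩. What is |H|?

18

|⟨(4,1)⟩| = 3 and |⟨(6,1)⟩| = 6, so |H| is a multiple of lcm(3, 6) = 6 and divides |G| = 36.
Closing under the operation: H = {(0,0), (0,1), (0,2), (2,0), (2,1), (2,2), (4,0), (4,1), (4,2), (6,0), (6,1), (6,2), (8,0), (8,1), (8,2), (10,0), (10,1), (10,2)}, so |H| = 18.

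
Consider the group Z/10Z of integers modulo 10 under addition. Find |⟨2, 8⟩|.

5

|⟨2⟩| = 5 and |⟨8⟩| = 5, so |H| is a multiple of lcm(5, 5) = 5 and divides |G| = 10.
Closing under the operation: H = {0, 2, 4, 6, 8}, so |H| = 5.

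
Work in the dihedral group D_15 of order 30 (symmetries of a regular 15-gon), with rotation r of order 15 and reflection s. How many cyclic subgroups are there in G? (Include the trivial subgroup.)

A cyclic subgroup of order d is generated by each of its φ(d) elements of order d, so the cyclic subgroups of order d number (#elements of order d)/φ(d).
Cyclic subgroups by order — order 1: 1; order 2: 15; order 3: 1; order 5: 1; order 15: 1.
Total: 19.

19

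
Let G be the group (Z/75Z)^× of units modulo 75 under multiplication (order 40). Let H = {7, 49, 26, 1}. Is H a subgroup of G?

No

7 ∈ H but its inverse 43 ∉ H, so H is not a subgroup.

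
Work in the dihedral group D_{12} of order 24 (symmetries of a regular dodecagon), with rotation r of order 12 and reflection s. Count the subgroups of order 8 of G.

|G| = 24 and 8 | 24, so subgroups of order 8 are possible by Lagrange.
The subgroups of order 8 are: {e, r^3, r^6, r^9, rs, r^4s, r^7s, r^10s}; {e, r^3, r^6, r^9, r^2s, r^5s, r^8s, r^11s}; {e, r^3, r^6, r^9, s, r^3s, r^6s, r^9s}.
So G has 3 subgroups of order 8.

3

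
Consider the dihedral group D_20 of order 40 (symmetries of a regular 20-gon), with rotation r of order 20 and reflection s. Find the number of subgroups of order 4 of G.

|G| = 40 and 4 | 40, so subgroups of order 4 are possible by Lagrange.
The subgroups of order 4 are: {e, r^10, s, r^10s}; {e, r^10, rs, r^11s}; {e, r^10, r^2s, r^12s}; {e, r^10, r^3s, r^13s}; … (11 in all).
So G has 11 subgroups of order 4.

11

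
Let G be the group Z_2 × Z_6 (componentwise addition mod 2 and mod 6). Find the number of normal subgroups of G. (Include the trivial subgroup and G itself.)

G is abelian, so every subgroup is normal.
G has 10 subgroups in total, hence 10 normal subgroups.

10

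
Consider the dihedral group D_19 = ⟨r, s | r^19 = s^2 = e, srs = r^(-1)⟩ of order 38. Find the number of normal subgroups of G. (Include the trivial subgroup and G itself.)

G has 22 subgroups. Checking conjugation-invariance by order — order 1: 1/1 normal; order 2: 0/19 normal; order 19: 1/1 normal; order 38: 1/1 normal.
Total normal subgroups: 3.

3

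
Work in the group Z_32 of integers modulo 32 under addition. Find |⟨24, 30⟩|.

|⟨24⟩| = 4 and |⟨30⟩| = 16, so |H| is a multiple of lcm(4, 16) = 16 and divides |G| = 32.
Closing under the operation: H = {0, 2, 4, 6, 8, 10, 12, 14, 16, 18, 20, 22, 24, 26, 28, 30}, so |H| = 16.

16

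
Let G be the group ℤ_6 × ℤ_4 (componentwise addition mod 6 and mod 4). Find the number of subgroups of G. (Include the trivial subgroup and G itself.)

16

|G| = 24, so by Lagrange every subgroup order divides 24. Divisors: 1, 2, 3, 4, 6, 8, 12, 24.
Subgroups by order — order 1: 1; order 2: 3; order 3: 1; order 4: 3; order 6: 3; order 8: 1; order 12: 3; order 24: 1.
Total: 1 + 3 + 1 + 3 + 3 + 1 + 3 + 1 = 16.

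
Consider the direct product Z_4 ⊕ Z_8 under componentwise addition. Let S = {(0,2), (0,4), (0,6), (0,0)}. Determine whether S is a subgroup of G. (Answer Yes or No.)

|S| = 4 divides |G| = 32, consistent with Lagrange.
S contains the identity, every element's inverse is in S, and S is closed under +: it is a subgroup.
In fact S = ⟨(0,2)⟩.

Yes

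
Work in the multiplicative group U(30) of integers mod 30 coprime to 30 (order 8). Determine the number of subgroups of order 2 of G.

|G| = 8 and 2 | 8, so subgroups of order 2 are possible by Lagrange.
The subgroups of order 2 are: {1, 11}; {1, 19}; {1, 29}.
So G has 3 subgroups of order 2.

3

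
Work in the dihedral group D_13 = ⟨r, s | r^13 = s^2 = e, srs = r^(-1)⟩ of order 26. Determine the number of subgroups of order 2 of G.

|G| = 26 and 2 | 26, so subgroups of order 2 are possible by Lagrange.
The subgroups of order 2 are: {e, r^10s}; {e, r^11s}; {e, r^12s}; {e, r^2s}; … (13 in all).
So G has 13 subgroups of order 2.

13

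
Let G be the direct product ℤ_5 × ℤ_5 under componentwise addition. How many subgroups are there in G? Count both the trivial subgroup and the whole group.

8

|G| = 25, so by Lagrange every subgroup order divides 25. Divisors: 1, 5, 25.
Subgroups by order — order 1: 1; order 5: 6; order 25: 1.
Total: 1 + 6 + 1 = 8.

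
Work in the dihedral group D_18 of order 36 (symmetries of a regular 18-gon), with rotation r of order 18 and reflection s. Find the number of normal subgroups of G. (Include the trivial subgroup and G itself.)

9

G has 45 subgroups. Checking conjugation-invariance by order — order 1: 1/1 normal; order 2: 1/19 normal; order 3: 1/1 normal; order 4: 0/9 normal; order 6: 1/7 normal; order 9: 1/1 normal; order 12: 0/3 normal; order 18: 3/3 normal; order 36: 1/1 normal.
Total normal subgroups: 9.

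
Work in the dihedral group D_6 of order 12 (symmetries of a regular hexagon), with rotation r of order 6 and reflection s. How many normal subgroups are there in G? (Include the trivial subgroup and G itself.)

7

G has 16 subgroups. Checking conjugation-invariance by order — order 1: 1/1 normal; order 2: 1/7 normal; order 3: 1/1 normal; order 4: 0/3 normal; order 6: 3/3 normal; order 12: 1/1 normal.
Total normal subgroups: 7.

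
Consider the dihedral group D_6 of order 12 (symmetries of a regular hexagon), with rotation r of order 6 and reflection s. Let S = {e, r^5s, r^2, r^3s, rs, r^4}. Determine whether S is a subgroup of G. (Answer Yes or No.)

Yes

|S| = 6 divides |G| = 12, consistent with Lagrange.
S contains the identity, every element's inverse is in S, and S is closed under ·: it is a subgroup.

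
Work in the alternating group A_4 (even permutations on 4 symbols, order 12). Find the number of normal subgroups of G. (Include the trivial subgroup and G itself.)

3

G has 10 subgroups. Checking conjugation-invariance by order — order 1: 1/1 normal; order 2: 0/3 normal; order 3: 0/4 normal; order 4: 1/1 normal; order 12: 1/1 normal.
Total normal subgroups: 3.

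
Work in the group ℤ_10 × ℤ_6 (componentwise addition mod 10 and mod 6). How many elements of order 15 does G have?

8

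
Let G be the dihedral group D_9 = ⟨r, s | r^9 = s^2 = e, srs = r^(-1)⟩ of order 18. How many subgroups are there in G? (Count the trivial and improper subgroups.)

|G| = 18, so by Lagrange every subgroup order divides 18. Divisors: 1, 2, 3, 6, 9, 18.
Subgroups by order — order 1: 1; order 2: 9; order 3: 1; order 6: 3; order 9: 1; order 18: 1.
Total: 1 + 9 + 1 + 3 + 1 + 1 = 16.

16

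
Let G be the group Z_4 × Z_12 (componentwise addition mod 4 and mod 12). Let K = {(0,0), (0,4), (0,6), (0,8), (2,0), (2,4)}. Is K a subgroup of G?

(2,4) ∈ K but its inverse (2,8) ∉ K, so K is not a subgroup.

No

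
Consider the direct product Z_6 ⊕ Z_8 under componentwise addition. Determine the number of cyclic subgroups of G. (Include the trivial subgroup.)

Group the elements of G by the cyclic subgroup they generate; each cyclic subgroup of order d accounts for φ(d) elements.
Cyclic subgroups by order — order 1: 1; order 2: 3; order 3: 1; order 4: 2; order 6: 3; order 8: 2; order 12: 2; order 24: 2.
Total: 16.

16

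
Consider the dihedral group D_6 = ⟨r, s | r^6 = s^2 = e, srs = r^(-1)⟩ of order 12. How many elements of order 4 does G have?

0

No element of G has order 4 (even though 4 | 12).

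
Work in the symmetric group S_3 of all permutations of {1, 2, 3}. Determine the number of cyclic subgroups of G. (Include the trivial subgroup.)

Group the elements of G by the cyclic subgroup they generate; each cyclic subgroup of order d accounts for φ(d) elements.
Cyclic subgroups by order — order 1: 1; order 2: 3; order 3: 1.
Total: 5.

5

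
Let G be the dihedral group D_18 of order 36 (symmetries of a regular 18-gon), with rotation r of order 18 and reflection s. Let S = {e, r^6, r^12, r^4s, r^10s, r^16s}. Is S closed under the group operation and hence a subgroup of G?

|S| = 6 divides |G| = 36, consistent with Lagrange.
S contains the identity, every element's inverse is in S, and S is closed under ·: it is a subgroup.

Yes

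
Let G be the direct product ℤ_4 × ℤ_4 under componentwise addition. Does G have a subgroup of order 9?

9 does not divide |G| = 16, so by Lagrange no subgroup of order 9 exists.

No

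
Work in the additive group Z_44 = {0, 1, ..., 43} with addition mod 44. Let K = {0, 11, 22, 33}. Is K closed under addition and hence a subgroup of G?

Yes

|K| = 4 divides |G| = 44, consistent with Lagrange.
K contains the identity, every element's inverse is in K, and K is closed under +: it is a subgroup.
In fact K = ⟨33⟩.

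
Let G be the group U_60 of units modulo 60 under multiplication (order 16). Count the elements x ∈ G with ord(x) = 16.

No element of G has order 16 (even though 16 | 16).

0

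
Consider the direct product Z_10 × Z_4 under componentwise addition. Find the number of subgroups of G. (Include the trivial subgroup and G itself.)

16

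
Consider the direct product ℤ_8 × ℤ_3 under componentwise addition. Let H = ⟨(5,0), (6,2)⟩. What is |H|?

24

|⟨(5,0)⟩| = 8 and |⟨(6,2)⟩| = 12, so |H| is a multiple of lcm(8, 12) = 24 and divides |G| = 24.
Closing {(5,0), (6,2)} under the group operation gives all of G, so |H| = 24.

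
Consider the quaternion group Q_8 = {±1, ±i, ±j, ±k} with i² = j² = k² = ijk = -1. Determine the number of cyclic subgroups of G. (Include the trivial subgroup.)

A cyclic subgroup of order d is generated by each of its φ(d) elements of order d, so the cyclic subgroups of order d number (#elements of order d)/φ(d).
Cyclic subgroups by order — order 1: 1; order 2: 1; order 4: 3.
Total: 5.

5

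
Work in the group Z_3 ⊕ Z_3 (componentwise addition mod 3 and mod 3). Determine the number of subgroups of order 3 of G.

4

|G| = 9 and 3 | 9, so subgroups of order 3 are possible by Lagrange.
The subgroups of order 3 are: {(0,0), (0,1), (0,2)}; {(0,0), (1,0), (2,0)}; {(0,0), (1,1), (2,2)}; {(0,0), (1,2), (2,1)}.
So G has 4 subgroups of order 3.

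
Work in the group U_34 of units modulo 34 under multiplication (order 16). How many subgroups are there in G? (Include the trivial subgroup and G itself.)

|G| = 16, so by Lagrange every subgroup order divides 16. Divisors: 1, 2, 4, 8, 16.
Subgroups by order — order 1: 1; order 2: 1; order 4: 1; order 8: 1; order 16: 1.
Total: 1 + 1 + 1 + 1 + 1 = 5.

5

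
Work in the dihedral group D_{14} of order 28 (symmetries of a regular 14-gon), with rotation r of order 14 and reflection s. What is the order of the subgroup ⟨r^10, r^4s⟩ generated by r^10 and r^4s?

14

|⟨r^10⟩| = 7 and |⟨r^4s⟩| = 2, so |H| is a multiple of lcm(7, 2) = 14 and divides |G| = 28.
Closing under the operation: H = {e, r^2, r^4, r^6, r^8, r^10, r^12, s, r^2s, r^4s, r^6s, r^8s, r^10s, r^12s}, so |H| = 14.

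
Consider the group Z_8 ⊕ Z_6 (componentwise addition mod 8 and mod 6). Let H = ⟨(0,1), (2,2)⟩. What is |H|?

24

|⟨(0,1)⟩| = 6 and |⟨(2,2)⟩| = 12, so |H| is a multiple of lcm(6, 12) = 12 and divides |G| = 48.
Closing under the operation: H = {(0,0), (0,1), (0,2), (0,3), (0,4), (0,5), (2,0), (2,1), (2,2), (2,3), (2,4), (2,5), (4,0), (4,1), (4,2), (4,3), (4,4), (4,5), (6,0), (6,1), (6,2), (6,3), (6,4), (6,5)}, so |H| = 24.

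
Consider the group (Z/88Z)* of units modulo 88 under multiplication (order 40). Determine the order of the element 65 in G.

Compute successive powers of 65 mod 88: 65, 1; 65^2 ≡ 1 (mod 88).
So |⟨65⟩| = 2.

2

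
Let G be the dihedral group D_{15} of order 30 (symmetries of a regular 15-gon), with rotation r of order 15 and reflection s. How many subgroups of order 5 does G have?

1

|G| = 30 and 5 | 30, so subgroups of order 5 are possible by Lagrange.
The subgroups of order 5 are: {e, r^3, r^6, r^9, r^12}.
So G has 1 subgroup of order 5.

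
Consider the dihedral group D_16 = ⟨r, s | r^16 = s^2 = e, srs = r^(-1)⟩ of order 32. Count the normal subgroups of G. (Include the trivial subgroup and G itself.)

8

G has 36 subgroups. Checking conjugation-invariance by order — order 1: 1/1 normal; order 2: 1/17 normal; order 4: 1/9 normal; order 8: 1/5 normal; order 16: 3/3 normal; order 32: 1/1 normal.
Total normal subgroups: 8.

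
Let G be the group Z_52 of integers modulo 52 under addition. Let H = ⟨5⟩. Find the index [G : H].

1

|⟨5⟩| = 52 and |G| = 52.
By Lagrange, [G : H] = |G|/|H| = 52/52 = 1.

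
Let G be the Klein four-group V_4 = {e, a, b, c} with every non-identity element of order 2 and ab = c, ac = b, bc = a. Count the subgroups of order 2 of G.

3

|G| = 4 and 2 | 4, so subgroups of order 2 are possible by Lagrange.
The subgroups of order 2 are: {e, a}; {e, b}; {e, c}.
So G has 3 subgroups of order 2.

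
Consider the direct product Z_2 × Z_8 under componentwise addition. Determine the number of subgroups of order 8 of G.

3

|G| = 16 and 8 | 16, so subgroups of order 8 are possible by Lagrange.
The subgroups of order 8 are: {(0,0), (0,1), (0,2), (0,3), (0,4), (0,5), (0,6), (0,7)}; {(0,0), (0,2), (0,4), (0,6), (1,0), (1,2), (1,4), (1,6)}; {(0,0), (0,2), (0,4), (0,6), (1,1), (1,3), (1,5), (1,7)}.
So G has 3 subgroups of order 8.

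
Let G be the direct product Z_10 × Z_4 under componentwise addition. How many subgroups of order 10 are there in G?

|G| = 40 and 10 | 40, so subgroups of order 10 are possible by Lagrange.
The subgroups of order 10 are: {(0,0), (0,2), (2,0), (2,2), (4,0), (4,2), (6,0), (6,2), (8,0), (8,2)}; {(0,0), (1,0), (2,0), (3,0), (4,0), (5,0), (6,0), (7,0), (8,0), (9,0)}; {(0,0), (1,2), (2,0), (3,2), (4,0), (5,2), (6,0), (7,2), (8,0), (9,2)}.
So G has 3 subgroups of order 10.

3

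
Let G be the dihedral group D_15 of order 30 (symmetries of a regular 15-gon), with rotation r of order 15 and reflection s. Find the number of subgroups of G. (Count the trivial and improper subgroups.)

|G| = 30, so by Lagrange every subgroup order divides 30. Divisors: 1, 2, 3, 5, 6, 10, 15, 30.
Subgroups by order — order 1: 1; order 2: 15; order 3: 1; order 5: 1; order 6: 5; order 10: 3; order 15: 1; order 30: 1.
Total: 1 + 15 + 1 + 1 + 5 + 3 + 1 + 1 = 28.

28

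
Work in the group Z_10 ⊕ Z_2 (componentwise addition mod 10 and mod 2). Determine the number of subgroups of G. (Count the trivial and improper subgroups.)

|G| = 20, so by Lagrange every subgroup order divides 20. Divisors: 1, 2, 4, 5, 10, 20.
Subgroups by order — order 1: 1; order 2: 3; order 4: 1; order 5: 1; order 10: 3; order 20: 1.
Total: 1 + 3 + 1 + 1 + 3 + 1 = 10.

10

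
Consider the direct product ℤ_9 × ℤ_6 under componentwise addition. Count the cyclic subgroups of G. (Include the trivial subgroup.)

16

Each element a generates a cyclic subgroup ⟨a⟩; distinct elements may generate the same one (a cyclic group of order d has φ(d) generators).
Cyclic subgroups by order — order 1: 1; order 2: 1; order 3: 4; order 6: 4; order 9: 3; order 18: 3.
Total: 16.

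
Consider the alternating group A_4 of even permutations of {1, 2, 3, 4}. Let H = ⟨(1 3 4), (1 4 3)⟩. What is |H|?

|⟨(1 3 4)⟩| = 3 and |⟨(1 4 3)⟩| = 3, so |H| is a multiple of lcm(3, 3) = 3 and divides |G| = 12.
Closing under the operation: H = {e, (1 3 4), (1 4 3)}, so |H| = 3.

3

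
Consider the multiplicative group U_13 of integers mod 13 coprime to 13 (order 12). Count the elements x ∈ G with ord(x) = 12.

4

The elements of order 12 are: 2, 6, 7, 11.
That's 4.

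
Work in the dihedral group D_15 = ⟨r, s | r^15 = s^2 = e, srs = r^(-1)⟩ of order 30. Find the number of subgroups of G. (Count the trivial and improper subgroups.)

28

|G| = 30, so by Lagrange every subgroup order divides 30. Divisors: 1, 2, 3, 5, 6, 10, 15, 30.
Subgroups by order — order 1: 1; order 2: 15; order 3: 1; order 5: 1; order 6: 5; order 10: 3; order 15: 1; order 30: 1.
Total: 1 + 15 + 1 + 1 + 5 + 3 + 1 + 1 = 28.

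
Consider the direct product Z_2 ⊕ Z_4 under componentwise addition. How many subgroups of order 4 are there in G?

|G| = 8 and 4 | 8, so subgroups of order 4 are possible by Lagrange.
The subgroups of order 4 are: {(0,0), (0,1), (0,2), (0,3)}; {(0,0), (0,2), (1,0), (1,2)}; {(0,0), (0,2), (1,1), (1,3)}.
So G has 3 subgroups of order 4.

3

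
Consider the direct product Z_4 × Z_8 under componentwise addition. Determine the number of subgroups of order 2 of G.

|G| = 32 and 2 | 32, so subgroups of order 2 are possible by Lagrange.
The subgroups of order 2 are: {(0,0), (0,4)}; {(0,0), (2,0)}; {(0,0), (2,4)}.
So G has 3 subgroups of order 2.

3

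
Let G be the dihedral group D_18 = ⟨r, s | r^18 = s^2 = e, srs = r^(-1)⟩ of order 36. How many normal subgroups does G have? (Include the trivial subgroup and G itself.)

9

G has 45 subgroups. Checking conjugation-invariance by order — order 1: 1/1 normal; order 2: 1/19 normal; order 3: 1/1 normal; order 4: 0/9 normal; order 6: 1/7 normal; order 9: 1/1 normal; order 12: 0/3 normal; order 18: 3/3 normal; order 36: 1/1 normal.
Total normal subgroups: 9.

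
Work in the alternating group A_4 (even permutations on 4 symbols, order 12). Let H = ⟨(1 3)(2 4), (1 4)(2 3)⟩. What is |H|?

4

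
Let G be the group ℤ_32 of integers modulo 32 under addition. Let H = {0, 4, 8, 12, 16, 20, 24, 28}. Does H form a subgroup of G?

|H| = 8 divides |G| = 32, consistent with Lagrange.
H contains the identity, every element's inverse is in H, and H is closed under +: it is a subgroup.
In fact H = ⟨4⟩.

Yes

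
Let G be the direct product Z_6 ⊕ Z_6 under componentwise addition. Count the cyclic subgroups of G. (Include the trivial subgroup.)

20

Group the elements of G by the cyclic subgroup they generate; each cyclic subgroup of order d accounts for φ(d) elements.
Cyclic subgroups by order — order 1: 1; order 2: 3; order 3: 4; order 6: 12.
Total: 20.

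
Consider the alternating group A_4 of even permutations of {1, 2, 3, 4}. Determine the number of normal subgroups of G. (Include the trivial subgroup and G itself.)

3

G has 10 subgroups. Checking conjugation-invariance by order — order 1: 1/1 normal; order 2: 0/3 normal; order 3: 0/4 normal; order 4: 1/1 normal; order 12: 1/1 normal.
Total normal subgroups: 3.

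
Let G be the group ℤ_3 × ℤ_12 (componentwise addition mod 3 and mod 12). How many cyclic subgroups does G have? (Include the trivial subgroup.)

Each element a generates a cyclic subgroup ⟨a⟩; distinct elements may generate the same one (a cyclic group of order d has φ(d) generators).
Cyclic subgroups by order — order 1: 1; order 2: 1; order 3: 4; order 4: 1; order 6: 4; order 12: 4.
Total: 15.

15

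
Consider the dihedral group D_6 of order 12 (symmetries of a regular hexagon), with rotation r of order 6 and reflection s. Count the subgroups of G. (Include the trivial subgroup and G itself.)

16

|G| = 12, so by Lagrange every subgroup order divides 12. Divisors: 1, 2, 3, 4, 6, 12.
Subgroups by order — order 1: 1; order 2: 7; order 3: 1; order 4: 3; order 6: 3; order 12: 1.
Total: 1 + 7 + 1 + 3 + 3 + 1 = 16.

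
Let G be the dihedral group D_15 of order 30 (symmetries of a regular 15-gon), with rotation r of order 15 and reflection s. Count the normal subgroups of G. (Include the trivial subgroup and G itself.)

5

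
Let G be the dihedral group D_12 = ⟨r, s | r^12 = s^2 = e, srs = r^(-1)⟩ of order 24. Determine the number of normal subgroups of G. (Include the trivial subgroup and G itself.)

G has 34 subgroups. Checking conjugation-invariance by order — order 1: 1/1 normal; order 2: 1/13 normal; order 3: 1/1 normal; order 4: 1/7 normal; order 6: 1/5 normal; order 8: 0/3 normal; order 12: 3/3 normal; order 24: 1/1 normal.
Total normal subgroups: 9.

9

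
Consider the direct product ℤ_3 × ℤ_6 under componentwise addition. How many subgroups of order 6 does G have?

|G| = 18 and 6 | 18, so subgroups of order 6 are possible by Lagrange.
The subgroups of order 6 are: {(0,0), (0,1), (0,2), (0,3), (0,4), (0,5)}; {(0,0), (0,3), (1,0), (1,3), (2,0), (2,3)}; {(0,0), (0,3), (1,1), (1,4), (2,2), (2,5)}; {(0,0), (0,3), (1,2), (1,5), (2,1), (2,4)}.
So G has 4 subgroups of order 6.

4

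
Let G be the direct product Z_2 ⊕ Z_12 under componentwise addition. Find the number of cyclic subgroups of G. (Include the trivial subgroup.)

12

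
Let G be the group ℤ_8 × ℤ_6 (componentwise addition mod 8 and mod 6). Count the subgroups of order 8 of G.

|G| = 48 and 8 | 48, so subgroups of order 8 are possible by Lagrange.
The subgroups of order 8 are: {(0,0), (0,3), (2,0), (2,3), (4,0), (4,3), (6,0), (6,3)}; {(0,0), (1,0), (2,0), (3,0), (4,0), (5,0), (6,0), (7,0)}; {(0,0), (1,3), (2,0), (3,3), (4,0), (5,3), (6,0), (7,3)}.
So G has 3 subgroups of order 8.

3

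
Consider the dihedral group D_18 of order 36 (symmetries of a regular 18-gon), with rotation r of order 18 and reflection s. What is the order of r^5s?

2

Computing powers of r^5s: the smallest k with (r^5s)^k = e is k = 2.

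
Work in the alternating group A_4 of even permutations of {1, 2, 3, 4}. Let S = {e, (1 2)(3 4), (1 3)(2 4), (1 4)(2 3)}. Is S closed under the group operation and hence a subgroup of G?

Yes

|S| = 4 divides |G| = 12, consistent with Lagrange.
S contains the identity, every element's inverse is in S, and S is closed under ∘: it is a subgroup.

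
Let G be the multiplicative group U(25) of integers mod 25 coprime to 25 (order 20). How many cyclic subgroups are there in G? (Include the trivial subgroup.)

Group the elements of G by the cyclic subgroup they generate; each cyclic subgroup of order d accounts for φ(d) elements.
Cyclic subgroups by order — order 1: 1; order 2: 1; order 4: 1; order 5: 1; order 10: 1; order 20: 1.
Total: 6.

6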